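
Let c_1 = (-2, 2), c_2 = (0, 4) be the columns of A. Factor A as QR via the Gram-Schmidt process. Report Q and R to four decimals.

c_1 = (-2, 2); ‖c_1‖ = 2.8284, so e_1 = (-0.7071, 0.7071).
e_1·c_2 = (-0.7071)·0 + 0.7071·4 = 2.8284.
u_2 = c_2 − 2.8284·e_1 = (2.0000, 2.0000).
‖u_2‖ = 2.8284, so e_2 = (0.7071, 0.7071).

Q = [[-0.7071, 0.7071], [0.7071, 0.7071]], R = [[2.8284, 2.8284], [0.0000, 2.8284]]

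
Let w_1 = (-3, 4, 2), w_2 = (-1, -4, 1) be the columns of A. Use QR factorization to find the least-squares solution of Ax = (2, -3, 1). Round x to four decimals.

e_1 = w_1/‖w_1‖ = (-3, 4, 2)/5.3852 = (-0.5571, 0.7428, 0.3714).
r_{12} = e_1·w_2 = -2.0426.
u_2 = w_2 + 2.0426·e_1 = (-2.1379, -2.4828, 1.7586).
‖u_2‖ = 3.7185, so e_2 = (-0.5749, -0.6677, 0.4729).
Qᵀb = (-2.9711, 1.3261).
Back-substitute: x_2 = 1.3261/3.7185 = 0.3566.
x_1 = (-2.9711 + 2.0426·0.3566)/5.3852 = -0.4165.

x = (-0.4165, 0.3566)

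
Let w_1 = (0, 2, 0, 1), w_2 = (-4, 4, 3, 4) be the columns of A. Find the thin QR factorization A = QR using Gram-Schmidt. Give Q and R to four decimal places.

Q = [[0.0000, -0.7532], [0.8944, -0.1506], [0.0000, 0.5649], [0.4472, 0.3013]], R = [[2.2361, 5.3666], [0.0000, 5.3104]]

q_1 = w_1/‖w_1‖ = (0, 2, 0, 1)/2.2361 = (0.0000, 0.8944, 0.0000, 0.4472).
r_{12} = q_1·w_2 = 5.3666.
u_2 = w_2 − 5.3666·q_1 = (-4.0000, -0.8000, 3.0000, 1.6000).
‖u_2‖ = 5.3104, so q_2 = (-0.7532, -0.1506, 0.5649, 0.3013).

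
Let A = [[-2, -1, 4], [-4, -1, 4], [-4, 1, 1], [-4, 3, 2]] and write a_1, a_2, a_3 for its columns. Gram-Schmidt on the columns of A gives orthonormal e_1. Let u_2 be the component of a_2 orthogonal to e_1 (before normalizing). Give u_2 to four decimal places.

a_1 = (-2, -4, -4, -4); ‖a_1‖ = 7.2111, so e_1 = (-0.2774, -0.5547, -0.5547, -0.5547).
e_1·a_2 = (-0.2774)·(-1) + (-0.5547)·(-1) + (-0.5547)·1 + (-0.5547)·3 = -1.3868.
u_2 = a_2 + 1.3868·e_1 = (-1.3846, -1.7692, 0.2308, 2.2308).

u_2 = (-1.3846, -1.7692, 0.2308, 2.2308)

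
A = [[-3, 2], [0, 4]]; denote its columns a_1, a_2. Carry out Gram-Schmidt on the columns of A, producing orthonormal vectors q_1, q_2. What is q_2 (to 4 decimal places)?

q_2 = (0.0000, 1.0000)

a_1 = (-3, 0); ‖a_1‖ = 3.0000, so q_1 = (-1.0000, 0.0000).
q_1·a_2 = (-1.0000)·2 + 0.0000·4 = -2.0000.
u_2 = a_2 + 2.0000·q_1 = (0.0000, 4.0000).
‖u_2‖ = 4.0000, so q_2 = (0.0000, 1.0000).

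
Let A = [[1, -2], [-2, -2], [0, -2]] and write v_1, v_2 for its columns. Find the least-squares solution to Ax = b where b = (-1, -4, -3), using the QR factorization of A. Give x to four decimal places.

v_1 = (1, -2, 0); ‖v_1‖ = 2.2361, so q_1 = (0.4472, -0.8944, 0.0000).
q_1·v_2 = 0.4472·(-2) + (-0.8944)·(-2) + 0.0000·(-2) = 0.8944.
u_2 = v_2 − 0.8944·q_1 = (-2.4000, -1.2000, -2.0000).
‖u_2‖ = 3.3466, so q_2 = (-0.7171, -0.3586, -0.5976).
Qᵀb = (3.1305, 3.9443).
Back-substitute: x_2 = 3.9443/3.3466 = 1.1786.
x_1 = (3.1305 − 0.8944·1.1786)/2.2361 = 0.9286.

x = (0.9286, 1.1786)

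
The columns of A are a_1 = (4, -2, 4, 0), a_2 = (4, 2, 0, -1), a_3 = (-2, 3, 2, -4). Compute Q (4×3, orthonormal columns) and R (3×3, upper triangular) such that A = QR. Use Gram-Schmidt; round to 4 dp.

Q = [[0.6667, 0.6468, -0.3518], [-0.3333, 0.6468, 0.3659], [0.6667, -0.3234, 0.5348], [0.0000, -0.2425, -0.6755]], R = [[6.0000, 2.0000, -1.0000], [0.0000, 4.1231, 0.9701], [0.0000, 0.0000, 5.5730]]

a_1 = (4, -2, 4, 0); ‖a_1‖ = 6.0000, so q_1 = (0.6667, -0.3333, 0.6667, 0.0000).
q_1·a_2 = 0.6667·4 + (-0.3333)·2 + 0.6667·0 + 0.0000·(-1) = 2.0000.
u_2 = a_2 − 2.0000·q_1 = (2.6667, 2.6667, -1.3333, -1.0000).
‖u_2‖ = 4.1231, so q_2 = (0.6468, 0.6468, -0.3234, -0.2425).
q_1·a_3 = 0.6667·(-2) + (-0.3333)·3 + 0.6667·2 + 0.0000·(-4) = -1.0000; q_2·a_3 = 0.6468·(-2) + 0.6468·3 + (-0.3234)·2 + (-0.2425)·(-4) = 0.9701.
u_3 = a_3 + 1.0000·q_1 − 0.9701·q_2 = (-1.9608, 2.0392, 2.9804, -3.7647).
‖u_3‖ = 5.5730, so q_3 = (-0.3518, 0.3659, 0.5348, -0.6755).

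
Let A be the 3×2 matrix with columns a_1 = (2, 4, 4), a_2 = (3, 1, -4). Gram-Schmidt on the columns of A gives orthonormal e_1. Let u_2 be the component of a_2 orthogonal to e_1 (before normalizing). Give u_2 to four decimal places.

a_1 = (2, 4, 4); ‖a_1‖ = 6.0000, so e_1 = (0.3333, 0.6667, 0.6667).
e_1·a_2 = 0.3333·3 + 0.6667·1 + 0.6667·(-4) = -1.0000.
u_2 = a_2 + 1.0000·e_1 = (3.3333, 1.6667, -3.3333).

u_2 = (3.3333, 1.6667, -3.3333)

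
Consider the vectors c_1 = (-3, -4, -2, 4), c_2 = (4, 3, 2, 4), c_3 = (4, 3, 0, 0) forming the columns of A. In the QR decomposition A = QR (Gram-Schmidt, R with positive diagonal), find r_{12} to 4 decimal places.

q_1 = c_1/‖c_1‖ = (-3, -4, -2, 4)/6.7082 = (-0.4472, -0.5963, -0.2981, 0.5963).
r_{12} = q_1·c_2 = -1.7889.

r_{12} = -1.7889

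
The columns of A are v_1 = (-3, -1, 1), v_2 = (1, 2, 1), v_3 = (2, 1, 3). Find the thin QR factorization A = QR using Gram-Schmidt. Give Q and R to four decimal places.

Q = [[-0.9045, -0.0426, 0.4243], [-0.3015, 0.7675, -0.5657], [0.3015, 0.6396, 0.7071]], R = [[3.3166, -1.2060, -1.2060], [0.0000, 2.1320, 2.6010], [0.0000, 0.0000, 2.4042]]

q_1 = v_1/‖v_1‖ = (-3, -1, 1)/3.3166 = (-0.9045, -0.3015, 0.3015).
r_{12} = q_1·v_2 = -1.2060.
u_2 = v_2 + 1.2060·q_1 = (-0.0909, 1.6364, 1.3636).
‖u_2‖ = 2.1320, so q_2 = (-0.0426, 0.7675, 0.6396).
r_{13} = q_1·v_3 = -1.2060; r_{23} = q_2·v_3 = 2.6010.
u_3 = v_3 + 1.2060·q_1 − 2.6010·q_2 = (1.0200, -1.3600, 1.7000).
‖u_3‖ = 2.4042, so q_3 = (0.4243, -0.5657, 0.7071).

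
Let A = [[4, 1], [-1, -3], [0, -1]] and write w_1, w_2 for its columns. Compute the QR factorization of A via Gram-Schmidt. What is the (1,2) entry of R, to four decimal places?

r_{12} = 1.6977

w_1 = (4, -1, 0); ‖w_1‖ = 4.1231, so q_1 = (0.9701, -0.2425, 0.0000).
r_{12} = q_1·w_2 = 1.6977.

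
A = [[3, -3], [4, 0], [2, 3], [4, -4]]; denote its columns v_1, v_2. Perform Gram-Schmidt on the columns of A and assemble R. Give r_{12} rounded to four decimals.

v_1 = (3, 4, 2, 4); ‖v_1‖ = 6.7082, so q_1 = (0.4472, 0.5963, 0.2981, 0.5963).
r_{12} = q_1·v_2 = -2.8324.

r_{12} = -2.8324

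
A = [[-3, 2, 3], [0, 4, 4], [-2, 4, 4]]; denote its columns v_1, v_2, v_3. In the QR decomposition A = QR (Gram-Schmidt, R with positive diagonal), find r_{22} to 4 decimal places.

r_{22} = 4.5742

v_1 = (-3, 0, -2); ‖v_1‖ = 3.6056, so e_1 = (-0.8321, 0.0000, -0.5547).
e_1·v_2 = (-0.8321)·2 + 0.0000·4 + (-0.5547)·4 = -3.8829.
u_2 = v_2 + 3.8829·e_1 = (-1.2308, 4.0000, 1.8462).
r_{22} = ‖u_2‖ = 4.5742.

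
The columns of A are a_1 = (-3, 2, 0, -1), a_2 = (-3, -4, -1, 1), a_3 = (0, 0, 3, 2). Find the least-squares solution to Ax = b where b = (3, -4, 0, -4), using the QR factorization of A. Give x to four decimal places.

a_1 = (-3, 2, 0, -1); ‖a_1‖ = 3.7417, so e_1 = (-0.8018, 0.5345, 0.0000, -0.2673).
e_1·a_2 = (-0.8018)·(-3) + 0.5345·(-4) + 0.0000·(-1) + (-0.2673)·1 = 0.0000.
u_2 = a_2 + 0.0000·e_1 = (-3.0000, -4.0000, -1.0000, 1.0000).
‖u_2‖ = 5.1962, so e_2 = (-0.5774, -0.7698, -0.1925, 0.1925).
e_1·a_3 = (-0.8018)·0 + 0.5345·0 + 0.0000·3 + (-0.2673)·2 = -0.5345; e_2·a_3 = (-0.5774)·0 + (-0.7698)·0 + (-0.1925)·3 + 0.1925·2 = -0.1925.
u_3 = a_3 + 0.5345·e_1 + 0.1925·e_2 = (-0.5397, 0.1376, 2.9630, 1.8942).
‖u_3‖ = 3.5605, so e_3 = (-0.1516, 0.0386, 0.8322, 0.5320).
Qᵀb = (-3.4744, 0.5774, -2.7373).
Back-substitute: x_3 = -2.7373/3.5605 = -0.7688.
x_2 = (0.5774 + 0.1925·(-0.7688))/5.1962 = 0.0826.
x_1 = (-3.4744 + 0.0000·0.0826 + 0.5345·(-0.7688))/3.7417 = -1.0384.

x = (-1.0384, 0.0826, -0.7688)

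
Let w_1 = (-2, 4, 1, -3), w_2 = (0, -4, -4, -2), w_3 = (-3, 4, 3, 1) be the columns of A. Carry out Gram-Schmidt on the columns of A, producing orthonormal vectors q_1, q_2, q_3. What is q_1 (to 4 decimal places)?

w_1 = (-2, 4, 1, -3); ‖w_1‖ = 5.4772, so q_1 = (-0.3651, 0.7303, 0.1826, -0.5477).

q_1 = (-0.3651, 0.7303, 0.1826, -0.5477)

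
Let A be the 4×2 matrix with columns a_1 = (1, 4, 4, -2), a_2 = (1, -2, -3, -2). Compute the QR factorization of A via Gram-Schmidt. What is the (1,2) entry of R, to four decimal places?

q_1 = a_1/‖a_1‖ = (1, 4, 4, -2)/6.0828 = (0.1644, 0.6576, 0.6576, -0.3288).
r_{12} = q_1·a_2 = -2.4660.

r_{12} = -2.4660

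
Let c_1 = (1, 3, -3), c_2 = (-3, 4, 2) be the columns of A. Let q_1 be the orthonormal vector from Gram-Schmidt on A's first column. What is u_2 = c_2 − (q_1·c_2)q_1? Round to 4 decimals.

c_1 = (1, 3, -3); ‖c_1‖ = 4.3589, so q_1 = (0.2294, 0.6882, -0.6882).
q_1·c_2 = 0.2294·(-3) + 0.6882·4 + (-0.6882)·2 = 0.6882.
u_2 = c_2 − 0.6882·q_1 = (-3.1579, 3.5263, 2.4737).

u_2 = (-3.1579, 3.5263, 2.4737)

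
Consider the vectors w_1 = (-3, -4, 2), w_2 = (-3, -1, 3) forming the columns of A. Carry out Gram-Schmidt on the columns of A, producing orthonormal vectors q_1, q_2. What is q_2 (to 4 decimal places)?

q_2 = (-0.4042, 0.6332, 0.6601)

w_1 = (-3, -4, 2); ‖w_1‖ = 5.3852, so q_1 = (-0.5571, -0.7428, 0.3714).
q_1·w_2 = (-0.5571)·(-3) + (-0.7428)·(-1) + 0.3714·3 = 3.5282.
u_2 = w_2 − 3.5282·q_1 = (-1.0345, 1.6207, 1.6897).
‖u_2‖ = 2.5596, so q_2 = (-0.4042, 0.6332, 0.6601).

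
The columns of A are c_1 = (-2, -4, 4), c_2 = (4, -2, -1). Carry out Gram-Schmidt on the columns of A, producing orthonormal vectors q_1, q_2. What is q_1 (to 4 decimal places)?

q_1 = (-0.3333, -0.6667, 0.6667)

c_1 = (-2, -4, 4); ‖c_1‖ = 6.0000, so q_1 = (-0.3333, -0.6667, 0.6667).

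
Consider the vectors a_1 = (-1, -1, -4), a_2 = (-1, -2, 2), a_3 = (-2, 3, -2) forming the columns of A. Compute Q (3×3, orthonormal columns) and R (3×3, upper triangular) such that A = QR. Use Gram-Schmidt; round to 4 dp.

Q = [[-0.2357, -0.4632, -0.8544], [-0.2357, -0.8256, 0.5126], [-0.9428, 0.3222, 0.0854]], R = [[4.2426, -1.1785, 1.6499], [0.0000, 2.7588, -2.1950], [0.0000, 0.0000, 3.0757]]

a_1 = (-1, -1, -4); ‖a_1‖ = 4.2426, so q_1 = (-0.2357, -0.2357, -0.9428).
q_1·a_2 = (-0.2357)·(-1) + (-0.2357)·(-2) + (-0.9428)·2 = -1.1785.
u_2 = a_2 + 1.1785·q_1 = (-1.2778, -2.2778, 0.8889).
‖u_2‖ = 2.7588, so q_2 = (-0.4632, -0.8256, 0.3222).
q_1·a_3 = (-0.2357)·(-2) + (-0.2357)·3 + (-0.9428)·(-2) = 1.6499; q_2·a_3 = (-0.4632)·(-2) + (-0.8256)·3 + 0.3222·(-2) = -2.1950.
u_3 = a_3 − 1.6499·q_1 + 2.1950·q_2 = (-2.6277, 1.5766, 0.2628).
‖u_3‖ = 3.0757, so q_3 = (-0.8544, 0.5126, 0.0854).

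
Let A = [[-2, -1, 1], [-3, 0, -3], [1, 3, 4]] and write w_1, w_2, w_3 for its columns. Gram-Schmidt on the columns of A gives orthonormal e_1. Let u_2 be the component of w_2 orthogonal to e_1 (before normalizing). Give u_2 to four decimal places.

u_2 = (-0.2857, 1.0714, 2.6429)

w_1 = (-2, -3, 1); ‖w_1‖ = 3.7417, so e_1 = (-0.5345, -0.8018, 0.2673).
e_1·w_2 = (-0.5345)·(-1) + (-0.8018)·0 + 0.2673·3 = 1.3363.
u_2 = w_2 − 1.3363·e_1 = (-0.2857, 1.0714, 2.6429).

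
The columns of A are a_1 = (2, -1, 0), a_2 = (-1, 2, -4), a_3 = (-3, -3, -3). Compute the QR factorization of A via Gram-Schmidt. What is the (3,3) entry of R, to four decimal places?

q_1 = a_1/‖a_1‖ = (2, -1, 0)/2.2361 = (0.8944, -0.4472, 0.0000).
r_{12} = q_1·a_2 = -1.7889.
u_2 = a_2 + 1.7889·q_1 = (0.6000, 1.2000, -4.0000).
‖u_2‖ = 4.2190, so q_2 = (0.1422, 0.2844, -0.9481).
r_{13} = q_1·a_3 = -1.3416; r_{23} = q_2·a_3 = 1.5644.
u_3 = a_3 + 1.3416·q_1 − 1.5644·q_2 = (-2.0225, -4.0449, -1.5169).
r_{33} = ‖u_3‖ = 4.7700.

r_{33} = 4.7700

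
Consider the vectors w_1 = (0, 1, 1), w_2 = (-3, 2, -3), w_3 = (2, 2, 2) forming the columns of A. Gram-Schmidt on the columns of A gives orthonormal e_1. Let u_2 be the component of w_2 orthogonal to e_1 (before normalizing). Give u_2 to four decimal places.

e_1 = w_1/‖w_1‖ = (0, 1, 1)/1.4142 = (0.0000, 0.7071, 0.7071).
r_{12} = e_1·w_2 = -0.7071.
u_2 = w_2 + 0.7071·e_1 = (-3.0000, 2.5000, -2.5000).

u_2 = (-3.0000, 2.5000, -2.5000)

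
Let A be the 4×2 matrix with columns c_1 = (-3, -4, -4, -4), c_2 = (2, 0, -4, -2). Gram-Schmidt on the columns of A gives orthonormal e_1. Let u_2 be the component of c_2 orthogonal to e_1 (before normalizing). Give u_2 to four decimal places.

c_1 = (-3, -4, -4, -4); ‖c_1‖ = 7.5498, so e_1 = (-0.3974, -0.5298, -0.5298, -0.5298).
e_1·c_2 = (-0.3974)·2 + (-0.5298)·0 + (-0.5298)·(-4) + (-0.5298)·(-2) = 2.3842.
u_2 = c_2 − 2.3842·e_1 = (2.9474, 1.2632, -2.7368, -0.7368).

u_2 = (2.9474, 1.2632, -2.7368, -0.7368)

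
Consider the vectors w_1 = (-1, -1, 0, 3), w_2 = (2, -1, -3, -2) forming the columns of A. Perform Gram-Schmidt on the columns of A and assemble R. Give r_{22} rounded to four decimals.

r_{22} = 3.6804

q_1 = w_1/‖w_1‖ = (-1, -1, 0, 3)/3.3166 = (-0.3015, -0.3015, 0.0000, 0.9045).
r_{12} = q_1·w_2 = -2.1106.
u_2 = w_2 + 2.1106·q_1 = (1.3636, -1.6364, -3.0000, -0.0909).
r_{22} = ‖u_2‖ = 3.6804.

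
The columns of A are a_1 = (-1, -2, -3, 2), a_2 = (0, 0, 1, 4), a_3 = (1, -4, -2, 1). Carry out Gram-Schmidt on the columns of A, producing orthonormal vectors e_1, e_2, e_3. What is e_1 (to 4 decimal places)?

e_1 = (-0.2357, -0.4714, -0.7071, 0.4714)

a_1 = (-1, -2, -3, 2); ‖a_1‖ = 4.2426, so e_1 = (-0.2357, -0.4714, -0.7071, 0.4714).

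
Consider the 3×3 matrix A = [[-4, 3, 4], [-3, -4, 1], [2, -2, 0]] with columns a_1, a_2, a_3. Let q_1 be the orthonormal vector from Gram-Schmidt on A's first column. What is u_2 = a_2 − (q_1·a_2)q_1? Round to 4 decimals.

u_2 = (2.4483, -4.4138, -1.7241)

a_1 = (-4, -3, 2); ‖a_1‖ = 5.3852, so q_1 = (-0.7428, -0.5571, 0.3714).
q_1·a_2 = (-0.7428)·3 + (-0.5571)·(-4) + 0.3714·(-2) = -0.7428.
u_2 = a_2 + 0.7428·q_1 = (2.4483, -4.4138, -1.7241).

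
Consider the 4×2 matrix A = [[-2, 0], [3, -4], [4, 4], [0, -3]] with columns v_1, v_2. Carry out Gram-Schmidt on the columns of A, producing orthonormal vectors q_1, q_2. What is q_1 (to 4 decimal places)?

v_1 = (-2, 3, 4, 0); ‖v_1‖ = 5.3852, so q_1 = (-0.3714, 0.5571, 0.7428, 0.0000).

q_1 = (-0.3714, 0.5571, 0.7428, 0.0000)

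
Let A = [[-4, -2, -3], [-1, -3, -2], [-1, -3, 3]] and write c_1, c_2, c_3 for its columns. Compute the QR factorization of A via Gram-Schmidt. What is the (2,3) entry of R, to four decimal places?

c_1 = (-4, -1, -1); ‖c_1‖ = 4.2426, so q_1 = (-0.9428, -0.2357, -0.2357).
q_1·c_2 = (-0.9428)·(-2) + (-0.2357)·(-3) + (-0.2357)·(-3) = 3.2998.
u_2 = c_2 − 3.2998·q_1 = (1.1111, -2.2222, -2.2222).
‖u_2‖ = 3.3333, so q_2 = (0.3333, -0.6667, -0.6667).
r_{23} = q_2·c_3 = -1.6667.

r_{23} = -1.6667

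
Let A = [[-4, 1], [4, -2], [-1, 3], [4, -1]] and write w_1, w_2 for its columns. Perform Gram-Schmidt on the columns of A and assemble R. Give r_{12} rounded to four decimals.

r_{12} = -2.7143

e_1 = w_1/‖w_1‖ = (-4, 4, -1, 4)/7.0000 = (-0.5714, 0.5714, -0.1429, 0.5714).
r_{12} = e_1·w_2 = -2.7143.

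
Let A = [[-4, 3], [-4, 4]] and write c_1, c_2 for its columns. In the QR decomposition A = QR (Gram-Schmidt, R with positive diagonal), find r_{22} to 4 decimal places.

r_{22} = 0.7071

c_1 = (-4, -4); ‖c_1‖ = 5.6569, so q_1 = (-0.7071, -0.7071).
q_1·c_2 = (-0.7071)·3 + (-0.7071)·4 = -4.9497.
u_2 = c_2 + 4.9497·q_1 = (-0.5000, 0.5000).
r_{22} = ‖u_2‖ = 0.7071.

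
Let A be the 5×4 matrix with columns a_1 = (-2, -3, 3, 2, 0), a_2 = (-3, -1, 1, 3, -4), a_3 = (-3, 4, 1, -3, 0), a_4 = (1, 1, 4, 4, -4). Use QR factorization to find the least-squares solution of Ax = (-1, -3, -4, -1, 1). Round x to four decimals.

q_1 = a_1/‖a_1‖ = (-2, -3, 3, 2, 0)/5.0990 = (-0.3922, -0.5883, 0.5883, 0.3922, 0.0000).
r_{12} = q_1·a_2 = 3.5301.
u_2 = a_2 − 3.5301·q_1 = (-1.6154, 1.0769, -1.0769, 1.6154, -4.0000).
‖u_2‖ = 4.8516, so q_2 = (-0.3330, 0.2220, -0.2220, 0.3330, -0.8245).
r_{13} = q_1·a_3 = -1.7650; r_{23} = q_2·a_3 = 0.6659.
u_3 = a_3 + 1.7650·q_1 − 0.6659·q_2 = (-3.4706, 2.8137, 2.1863, -2.5294, 0.5490).
‖u_3‖ = 5.6072, so q_3 = (-0.6189, 0.5018, 0.3899, -0.4511, 0.0979).
r_{14} = q_1·a_4 = 2.9417; r_{24} = q_2·a_4 = 3.6308; r_{34} = q_3·a_4 = -0.7536.
u_4 = a_4 − 2.9417·q_1 − 3.6308·q_2 + 0.7536·q_3 = (2.8963, 2.3030, 3.3690, 1.2973, -0.9328).
‖u_4‖ = 5.2531, so q_4 = (0.5513, 0.4384, 0.6413, 0.2470, -0.1776).
Qᵀb = (-0.5883, -0.6025, -1.8971, -4.8564).
Back-substitute: x_4 = -4.8564/5.2531 = -0.9245.
x_3 = (-1.8971 + 0.7536·(-0.9245))/5.6072 = -0.4626.
x_2 = (-0.6025 − 0.6659·(-0.4626) − 3.6308·(-0.9245))/4.8516 = 0.6311.
x_1 = (-0.5883 − 3.5301·0.6311 + 1.7650·(-0.4626) − 2.9417·(-0.9245))/5.0990 = -0.1791.

x = (-0.1791, 0.6311, -0.4626, -0.9245)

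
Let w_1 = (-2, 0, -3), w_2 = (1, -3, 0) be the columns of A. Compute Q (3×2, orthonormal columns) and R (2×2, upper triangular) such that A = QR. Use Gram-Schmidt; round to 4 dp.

Q = [[-0.5547, 0.2224], [0.0000, -0.9636], [-0.8321, -0.1482]], R = [[3.6056, -0.5547], [0.0000, 3.1132]]

w_1 = (-2, 0, -3); ‖w_1‖ = 3.6056, so e_1 = (-0.5547, 0.0000, -0.8321).
e_1·w_2 = (-0.5547)·1 + 0.0000·(-3) + (-0.8321)·0 = -0.5547.
u_2 = w_2 + 0.5547·e_1 = (0.6923, -3.0000, -0.4615).
‖u_2‖ = 3.1132, so e_2 = (0.2224, -0.9636, -0.1482).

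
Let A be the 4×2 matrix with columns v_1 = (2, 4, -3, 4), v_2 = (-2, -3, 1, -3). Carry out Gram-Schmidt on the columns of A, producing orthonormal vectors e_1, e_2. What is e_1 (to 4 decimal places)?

e_1 = (0.2981, 0.5963, -0.4472, 0.5963)

e_1 = v_1/‖v_1‖ = (2, 4, -3, 4)/6.7082 = (0.2981, 0.5963, -0.4472, 0.5963).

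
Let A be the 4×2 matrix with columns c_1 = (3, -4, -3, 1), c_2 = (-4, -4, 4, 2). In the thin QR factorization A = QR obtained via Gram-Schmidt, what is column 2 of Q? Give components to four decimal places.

q_2 = (-0.4882, -0.6563, 0.4882, 0.3041)

c_1 = (3, -4, -3, 1); ‖c_1‖ = 5.9161, so q_1 = (0.5071, -0.6761, -0.5071, 0.1690).
q_1·c_2 = 0.5071·(-4) + (-0.6761)·(-4) + (-0.5071)·4 + 0.1690·2 = -1.0142.
u_2 = c_2 + 1.0142·q_1 = (-3.4857, -4.6857, 3.4857, 2.1714).
‖u_2‖ = 7.1394, so q_2 = (-0.4882, -0.6563, 0.4882, 0.3041).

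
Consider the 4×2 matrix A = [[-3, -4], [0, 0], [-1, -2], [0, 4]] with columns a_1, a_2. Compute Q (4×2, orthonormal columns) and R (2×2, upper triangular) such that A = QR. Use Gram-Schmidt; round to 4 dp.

q_1 = a_1/‖a_1‖ = (-3, 0, -1, 0)/3.1623 = (-0.9487, 0.0000, -0.3162, 0.0000).
r_{12} = q_1·a_2 = 4.4272.
u_2 = a_2 − 4.4272·q_1 = (0.2000, 0.0000, -0.6000, 4.0000).
‖u_2‖ = 4.0497, so q_2 = (0.0494, 0.0000, -0.1482, 0.9877).

Q = [[-0.9487, 0.0494], [0.0000, 0.0000], [-0.3162, -0.1482], [0.0000, 0.9877]], R = [[3.1623, 4.4272], [0.0000, 4.0497]]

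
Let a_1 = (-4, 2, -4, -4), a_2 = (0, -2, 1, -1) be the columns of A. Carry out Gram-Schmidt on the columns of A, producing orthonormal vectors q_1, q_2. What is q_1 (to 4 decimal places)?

q_1 = (-0.5547, 0.2774, -0.5547, -0.5547)

a_1 = (-4, 2, -4, -4); ‖a_1‖ = 7.2111, so q_1 = (-0.5547, 0.2774, -0.5547, -0.5547).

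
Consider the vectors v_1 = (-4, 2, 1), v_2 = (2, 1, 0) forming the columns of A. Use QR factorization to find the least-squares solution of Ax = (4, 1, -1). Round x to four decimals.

q_1 = v_1/‖v_1‖ = (-4, 2, 1)/4.5826 = (-0.8729, 0.4364, 0.2182).
r_{12} = q_1·v_2 = -1.3093.
u_2 = v_2 + 1.3093·q_1 = (0.8571, 1.5714, 0.2857).
‖u_2‖ = 1.8127, so q_2 = (0.4729, 0.8669, 0.1576).
Qᵀb = (-3.2733, 2.6008).
Back-substitute: x_2 = 2.6008/1.8127 = 1.4348.
x_1 = (-3.2733 + 1.3093·1.4348)/4.5826 = -0.3043.

x = (-0.3043, 1.4348)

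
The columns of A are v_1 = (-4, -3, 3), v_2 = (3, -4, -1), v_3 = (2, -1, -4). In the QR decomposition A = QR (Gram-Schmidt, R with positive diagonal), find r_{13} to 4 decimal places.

r_{13} = -2.9155

v_1 = (-4, -3, 3); ‖v_1‖ = 5.8310, so q_1 = (-0.6860, -0.5145, 0.5145).
r_{13} = q_1·v_3 = -2.9155.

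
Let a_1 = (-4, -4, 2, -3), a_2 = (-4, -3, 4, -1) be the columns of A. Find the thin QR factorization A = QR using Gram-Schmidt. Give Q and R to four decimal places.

Q = [[-0.5963, -0.1862], [-0.5963, 0.1630], [0.2981, 0.7916], [-0.4472, 0.5587]], R = [[6.7082, 5.8138], [0.0000, 2.8636]]

a_1 = (-4, -4, 2, -3); ‖a_1‖ = 6.7082, so q_1 = (-0.5963, -0.5963, 0.2981, -0.4472).
q_1·a_2 = (-0.5963)·(-4) + (-0.5963)·(-3) + 0.2981·4 + (-0.4472)·(-1) = 5.8138.
u_2 = a_2 − 5.8138·q_1 = (-0.5333, 0.4667, 2.2667, 1.6000).
‖u_2‖ = 2.8636, so q_2 = (-0.1862, 0.1630, 0.7916, 0.5587).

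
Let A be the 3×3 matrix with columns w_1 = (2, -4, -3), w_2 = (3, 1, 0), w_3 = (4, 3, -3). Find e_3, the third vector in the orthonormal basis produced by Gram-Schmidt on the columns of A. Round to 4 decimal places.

w_1 = (2, -4, -3); ‖w_1‖ = 5.3852, so e_1 = (0.3714, -0.7428, -0.5571).
e_1·w_2 = 0.3714·3 + (-0.7428)·1 + (-0.5571)·0 = 0.3714.
u_2 = w_2 − 0.3714·e_1 = (2.8621, 1.2759, 0.2069).
‖u_2‖ = 3.1404, so e_2 = (0.9114, 0.4063, 0.0659).
e_1·w_3 = 0.3714·4 + (-0.7428)·3 + (-0.5571)·(-3) = 0.9285; e_2·w_3 = 0.9114·4 + 0.4063·3 + 0.0659·(-3) = 4.6667.
u_3 = w_3 − 0.9285·e_1 − 4.6667·e_2 = (-0.5979, 1.7937, -2.7902).
‖u_3‖ = 3.3705, so e_3 = (-0.1774, 0.5322, -0.8278).

e_3 = (-0.1774, 0.5322, -0.8278)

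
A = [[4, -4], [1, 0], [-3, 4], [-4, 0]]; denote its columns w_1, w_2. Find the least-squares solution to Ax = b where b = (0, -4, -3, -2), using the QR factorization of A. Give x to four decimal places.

w_1 = (4, 1, -3, -4); ‖w_1‖ = 6.4807, so e_1 = (0.6172, 0.1543, -0.4629, -0.6172).
e_1·w_2 = 0.6172·(-4) + 0.1543·0 + (-0.4629)·4 + (-0.6172)·0 = -4.3205.
u_2 = w_2 + 4.3205·e_1 = (-1.3333, 0.6667, 2.0000, -2.6667).
‖u_2‖ = 3.6515, so e_2 = (-0.3651, 0.1826, 0.5477, -0.7303).
Qᵀb = (2.0059, -0.9129).
Back-substitute: x_2 = -0.9129/3.6515 = -0.2500.
x_1 = (2.0059 + 4.3205·(-0.2500))/6.4807 = 0.1429.

x = (0.1429, -0.2500)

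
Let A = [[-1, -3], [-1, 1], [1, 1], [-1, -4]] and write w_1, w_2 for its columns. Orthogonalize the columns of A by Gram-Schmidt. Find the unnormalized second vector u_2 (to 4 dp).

u_2 = (-1.2500, 2.7500, -0.7500, -2.2500)

w_1 = (-1, -1, 1, -1); ‖w_1‖ = 2.0000, so e_1 = (-0.5000, -0.5000, 0.5000, -0.5000).
e_1·w_2 = (-0.5000)·(-3) + (-0.5000)·1 + 0.5000·1 + (-0.5000)·(-4) = 3.5000.
u_2 = w_2 − 3.5000·e_1 = (-1.2500, 2.7500, -0.7500, -2.2500).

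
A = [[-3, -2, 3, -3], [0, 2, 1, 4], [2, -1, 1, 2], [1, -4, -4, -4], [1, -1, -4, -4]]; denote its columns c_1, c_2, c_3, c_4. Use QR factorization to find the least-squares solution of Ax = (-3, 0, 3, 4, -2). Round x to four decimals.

c_1 = (-3, 0, 2, 1, 1); ‖c_1‖ = 3.8730, so e_1 = (-0.7746, 0.0000, 0.5164, 0.2582, 0.2582).
e_1·c_2 = (-0.7746)·(-2) + 0.0000·2 + 0.5164·(-1) + 0.2582·(-4) + 0.2582·(-1) = -0.2582.
u_2 = c_2 + 0.2582·e_1 = (-2.2000, 2.0000, -0.8667, -3.9333, -0.9333).
‖u_2‖ = 5.0925, so e_2 = (-0.4320, 0.3927, -0.1702, -0.7724, -0.1833).
e_1·c_3 = (-0.7746)·3 + 0.0000·1 + 0.5164·1 + 0.2582·(-4) + 0.2582·(-4) = -3.8730; e_2·c_3 = (-0.4320)·3 + 0.3927·1 + (-0.1702)·1 + (-0.7724)·(-4) + (-0.1833)·(-4) = 2.7492.
u_3 = c_3 + 3.8730·e_1 − 2.7492·e_2 = (1.1877, -0.0797, 3.4679, -0.8766, -2.4961).
‖u_3‖ = 4.5213, so e_3 = (0.2627, -0.0176, 0.7670, -0.1939, -0.5521).
e_1·c_4 = (-0.7746)·(-3) + 0.0000·4 + 0.5164·2 + 0.2582·(-4) + 0.2582·(-4) = 1.2910; e_2·c_4 = (-0.4320)·(-3) + 0.3927·4 + (-0.1702)·2 + (-0.7724)·(-4) + (-0.1833)·(-4) = 6.3492; e_3·c_4 = 0.2627·(-3) + (-0.0176)·4 + 0.7670·2 + (-0.1939)·(-4) + (-0.5521)·(-4) = 3.6593.
u_4 = c_4 − 1.2910·e_1 − 6.3492·e_2 − 3.6593·e_3 = (-0.2183, 1.5709, -0.3929, 1.2802, -1.1494).
‖u_4‖ = 2.3727, so e_4 = (-0.0920, 0.6621, -0.1656, 0.5395, -0.4844).
Qᵀb = (4.3894, -1.9375, 1.8416, 2.9063).
Back-substitute: x_4 = 2.9063/2.3727 = 1.2249.
x_3 = (1.8416 − 3.6593·1.2249)/4.5213 = -0.5841.
x_2 = (-1.9375 − 2.7492·(-0.5841) − 6.3492·1.2249)/5.0925 = -1.5923.
x_1 = (4.3894 + 0.2582·(-1.5923) + 3.8730·(-0.5841) − 1.2910·1.2249)/3.8730 = 0.0348.

x = (0.0348, -1.5923, -0.5841, 1.2249)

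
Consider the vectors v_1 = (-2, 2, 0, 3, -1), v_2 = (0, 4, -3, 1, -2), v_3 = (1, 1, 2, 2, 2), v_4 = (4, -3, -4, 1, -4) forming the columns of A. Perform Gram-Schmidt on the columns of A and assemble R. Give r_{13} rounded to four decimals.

r_{13} = 0.9428

e_1 = v_1/‖v_1‖ = (-2, 2, 0, 3, -1)/4.2426 = (-0.4714, 0.4714, 0.0000, 0.7071, -0.2357).
r_{13} = e_1·v_3 = 0.9428.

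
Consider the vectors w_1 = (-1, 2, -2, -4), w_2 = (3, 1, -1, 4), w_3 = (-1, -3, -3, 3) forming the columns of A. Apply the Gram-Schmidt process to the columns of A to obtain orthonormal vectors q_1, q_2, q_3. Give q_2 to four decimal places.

q_2 = (0.5657, 0.5185, -0.5185, 0.3771)

q_1 = w_1/‖w_1‖ = (-1, 2, -2, -4)/5.0000 = (-0.2000, 0.4000, -0.4000, -0.8000).
r_{12} = q_1·w_2 = -3.0000.
u_2 = w_2 + 3.0000·q_1 = (2.4000, 2.2000, -2.2000, 1.6000).
‖u_2‖ = 4.2426, so q_2 = (0.5657, 0.5185, -0.5185, 0.3771).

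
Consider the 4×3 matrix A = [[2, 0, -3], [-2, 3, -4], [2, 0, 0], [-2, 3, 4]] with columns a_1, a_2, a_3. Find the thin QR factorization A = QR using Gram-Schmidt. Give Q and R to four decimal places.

a_1 = (2, -2, 2, -2); ‖a_1‖ = 4.0000, so q_1 = (0.5000, -0.5000, 0.5000, -0.5000).
q_1·a_2 = 0.5000·0 + (-0.5000)·3 + 0.5000·0 + (-0.5000)·3 = -3.0000.
u_2 = a_2 + 3.0000·q_1 = (1.5000, 1.5000, 1.5000, 1.5000).
‖u_2‖ = 3.0000, so q_2 = (0.5000, 0.5000, 0.5000, 0.5000).
q_1·a_3 = 0.5000·(-3) + (-0.5000)·(-4) + 0.5000·0 + (-0.5000)·4 = -1.5000; q_2·a_3 = 0.5000·(-3) + 0.5000·(-4) + 0.5000·0 + 0.5000·4 = -1.5000.
u_3 = a_3 + 1.5000·q_1 + 1.5000·q_2 = (-1.5000, -4.0000, 1.5000, 4.0000).
‖u_3‖ = 6.0415, so q_3 = (-0.2483, -0.6621, 0.2483, 0.6621).

Q = [[0.5000, 0.5000, -0.2483], [-0.5000, 0.5000, -0.6621], [0.5000, 0.5000, 0.2483], [-0.5000, 0.5000, 0.6621]], R = [[4.0000, -3.0000, -1.5000], [0.0000, 3.0000, -1.5000], [0.0000, 0.0000, 6.0415]]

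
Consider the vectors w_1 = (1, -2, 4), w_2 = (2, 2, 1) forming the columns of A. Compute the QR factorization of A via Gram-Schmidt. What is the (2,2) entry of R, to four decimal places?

r_{22} = 2.9681

w_1 = (1, -2, 4); ‖w_1‖ = 4.5826, so q_1 = (0.2182, -0.4364, 0.8729).
q_1·w_2 = 0.2182·2 + (-0.4364)·2 + 0.8729·1 = 0.4364.
u_2 = w_2 − 0.4364·q_1 = (1.9048, 2.1905, 0.6190).
r_{22} = ‖u_2‖ = 2.9681.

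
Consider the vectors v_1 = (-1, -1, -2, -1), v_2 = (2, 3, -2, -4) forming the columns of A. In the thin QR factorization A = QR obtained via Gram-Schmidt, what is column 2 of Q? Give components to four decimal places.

v_1 = (-1, -1, -2, -1); ‖v_1‖ = 2.6458, so q_1 = (-0.3780, -0.3780, -0.7559, -0.3780).
q_1·v_2 = (-0.3780)·2 + (-0.3780)·3 + (-0.7559)·(-2) + (-0.3780)·(-4) = 1.1339.
u_2 = v_2 − 1.1339·q_1 = (2.4286, 3.4286, -1.1429, -3.5714).
‖u_2‖ = 5.6315, so q_2 = (0.4312, 0.6088, -0.2029, -0.6342).

q_2 = (0.4312, 0.6088, -0.2029, -0.6342)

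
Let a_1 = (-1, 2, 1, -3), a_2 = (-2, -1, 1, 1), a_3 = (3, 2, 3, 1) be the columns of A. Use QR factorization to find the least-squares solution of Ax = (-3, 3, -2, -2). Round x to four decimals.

a_1 = (-1, 2, 1, -3); ‖a_1‖ = 3.8730, so e_1 = (-0.2582, 0.5164, 0.2582, -0.7746).
e_1·a_2 = (-0.2582)·(-2) + 0.5164·(-1) + 0.2582·1 + (-0.7746)·1 = -0.5164.
u_2 = a_2 + 0.5164·e_1 = (-2.1333, -0.7333, 1.1333, 0.6000).
‖u_2‖ = 2.5949, so e_2 = (-0.8221, -0.2826, 0.4368, 0.2312).
e_1·a_3 = (-0.2582)·3 + 0.5164·2 + 0.2582·3 + (-0.7746)·1 = 0.2582; e_2·a_3 = (-0.8221)·3 + (-0.2826)·2 + 0.4368·3 + 0.2312·1 = -1.4901.
u_3 = a_3 − 0.2582·e_1 + 1.4901·e_2 = (1.8416, 1.4455, 3.5842, 1.5446).
‖u_3‖ = 4.5511, so e_3 = (0.4046, 0.3176, 0.7875, 0.3394).
Qᵀb = (3.3566, 0.2826, -2.5149).
Back-substitute: x_3 = -2.5149/4.5511 = -0.5526.
x_2 = (0.2826 + 1.4901·(-0.5526))/2.5949 = -0.2084.
x_1 = (3.3566 + 0.5164·(-0.2084) − 0.2582·(-0.5526))/3.8730 = 0.8757.

x = (0.8757, -0.2084, -0.5526)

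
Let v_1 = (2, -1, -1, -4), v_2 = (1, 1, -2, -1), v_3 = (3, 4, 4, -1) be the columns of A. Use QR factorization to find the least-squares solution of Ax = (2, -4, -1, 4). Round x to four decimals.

x = (-0.1438, -0.4277, -0.4217)

e_1 = v_1/‖v_1‖ = (2, -1, -1, -4)/4.6904 = (0.4264, -0.2132, -0.2132, -0.8528).
r_{12} = e_1·v_2 = 1.4924.
u_2 = v_2 − 1.4924·e_1 = (0.3636, 1.3182, -1.6818, 0.2727).
‖u_2‖ = 2.1847, so e_2 = (0.1665, 0.6034, -0.7698, 0.1248).
r_{13} = e_1·v_3 = 0.4264; r_{23} = e_2·v_3 = -0.2913.
u_3 = v_3 − 0.4264·e_1 + 0.2913·e_2 = (2.8667, 4.2667, 3.8667, -0.6000).
‖u_3‖ = 6.4601, so e_3 = (0.4437, 0.6605, 0.5985, -0.0929).
Qᵀb = (-1.4924, -0.8114, -2.7244).
Back-substitute: x_3 = -2.7244/6.4601 = -0.4217.
x_2 = (-0.8114 + 0.2913·(-0.4217))/2.1847 = -0.4277.
x_1 = (-1.4924 − 1.4924·(-0.4277) − 0.4264·(-0.4217))/4.6904 = -0.1438.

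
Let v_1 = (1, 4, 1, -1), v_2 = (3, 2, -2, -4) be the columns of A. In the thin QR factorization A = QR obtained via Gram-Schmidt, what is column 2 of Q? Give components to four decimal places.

e_2 = (0.4717, -0.1501, -0.5467, -0.6754)

v_1 = (1, 4, 1, -1); ‖v_1‖ = 4.3589, so e_1 = (0.2294, 0.9177, 0.2294, -0.2294).
e_1·v_2 = 0.2294·3 + 0.9177·2 + 0.2294·(-2) + (-0.2294)·(-4) = 2.9824.
u_2 = v_2 − 2.9824·e_1 = (2.3158, -0.7368, -2.6842, -3.3158).
‖u_2‖ = 4.9097, so e_2 = (0.4717, -0.1501, -0.5467, -0.6754).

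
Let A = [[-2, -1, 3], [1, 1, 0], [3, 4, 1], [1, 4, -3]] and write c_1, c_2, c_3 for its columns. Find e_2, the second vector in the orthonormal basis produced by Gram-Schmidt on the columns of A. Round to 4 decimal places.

c_1 = (-2, 1, 3, 1); ‖c_1‖ = 3.8730, so e_1 = (-0.5164, 0.2582, 0.7746, 0.2582).
e_1·c_2 = (-0.5164)·(-1) + 0.2582·1 + 0.7746·4 + 0.2582·4 = 4.9058.
u_2 = c_2 − 4.9058·e_1 = (1.5333, -0.2667, 0.2000, 2.7333).
‖u_2‖ = 3.1517, so e_2 = (0.4865, -0.0846, 0.0635, 0.8673).

e_2 = (0.4865, -0.0846, 0.0635, 0.8673)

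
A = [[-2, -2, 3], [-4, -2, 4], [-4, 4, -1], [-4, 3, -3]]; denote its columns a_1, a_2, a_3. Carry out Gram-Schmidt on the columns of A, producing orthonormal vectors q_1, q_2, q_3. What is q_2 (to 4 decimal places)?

q_2 = (-0.4936, -0.6097, 0.5226, 0.3339)

q_1 = a_1/‖a_1‖ = (-2, -4, -4, -4)/7.2111 = (-0.2774, -0.5547, -0.5547, -0.5547).
r_{12} = q_1·a_2 = -2.2188.
u_2 = a_2 + 2.2188·q_1 = (-2.6154, -3.2308, 2.7692, 1.7692).
‖u_2‖ = 5.2988, so q_2 = (-0.4936, -0.6097, 0.5226, 0.3339).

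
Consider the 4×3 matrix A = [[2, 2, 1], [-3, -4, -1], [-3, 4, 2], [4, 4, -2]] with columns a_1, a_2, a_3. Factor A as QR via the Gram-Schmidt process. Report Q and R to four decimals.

Q = [[0.3244, 0.1471, 0.5446], [-0.4867, -0.3759, -0.4804], [-0.4867, 0.8663, -0.0686], [0.6489, 0.2942, -0.6841]], R = [[6.1644, 3.2444, -1.4600], [0.0000, 6.4400, 1.6672], [0.0000, 0.0000, 2.2558]]

a_1 = (2, -3, -3, 4); ‖a_1‖ = 6.1644, so e_1 = (0.3244, -0.4867, -0.4867, 0.6489).
e_1·a_2 = 0.3244·2 + (-0.4867)·(-4) + (-0.4867)·4 + 0.6489·4 = 3.2444.
u_2 = a_2 − 3.2444·e_1 = (0.9474, -2.4211, 5.5789, 1.8947).
‖u_2‖ = 6.4400, so e_2 = (0.1471, -0.3759, 0.8663, 0.2942).
e_1·a_3 = 0.3244·1 + (-0.4867)·(-1) + (-0.4867)·2 + 0.6489·(-2) = -1.4600; e_2·a_3 = 0.1471·1 + (-0.3759)·(-1) + 0.8663·2 + 0.2942·(-2) = 1.6672.
u_3 = a_3 + 1.4600·e_1 − 1.6672·e_2 = (1.2284, -1.0838, -0.1548, -1.5431).
‖u_3‖ = 2.2558, so e_3 = (0.5446, -0.4804, -0.0686, -0.6841).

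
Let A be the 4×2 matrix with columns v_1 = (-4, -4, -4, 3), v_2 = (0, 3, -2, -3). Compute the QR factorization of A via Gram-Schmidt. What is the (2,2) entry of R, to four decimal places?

v_1 = (-4, -4, -4, 3); ‖v_1‖ = 7.5498, so q_1 = (-0.5298, -0.5298, -0.5298, 0.3974).
q_1·v_2 = (-0.5298)·0 + (-0.5298)·3 + (-0.5298)·(-2) + 0.3974·(-3) = -1.7219.
u_2 = v_2 + 1.7219·q_1 = (-0.9123, 2.0877, -2.9123, -2.3158).
r_{22} = ‖u_2‖ = 4.3629.

r_{22} = 4.3629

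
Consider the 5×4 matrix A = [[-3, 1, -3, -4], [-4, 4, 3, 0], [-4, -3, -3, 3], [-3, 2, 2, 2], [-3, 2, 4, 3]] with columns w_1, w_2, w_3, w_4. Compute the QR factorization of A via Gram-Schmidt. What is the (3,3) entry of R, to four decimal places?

w_1 = (-3, -4, -4, -3, -3); ‖w_1‖ = 7.6811, so e_1 = (-0.3906, -0.5208, -0.5208, -0.3906, -0.3906).
e_1·w_2 = (-0.3906)·1 + (-0.5208)·4 + (-0.5208)·(-3) + (-0.3906)·2 + (-0.3906)·2 = -2.4736.
u_2 = w_2 + 2.4736·e_1 = (0.0339, 2.7119, -4.2881, 1.0339, 1.0339).
‖u_2‖ = 5.2803, so e_2 = (0.0064, 0.5136, -0.8121, 0.1958, 0.1958).
e_1·w_3 = (-0.3906)·(-3) + (-0.5208)·3 + (-0.5208)·(-3) + (-0.3906)·2 + (-0.3906)·4 = -1.1717; e_2·w_3 = 0.0064·(-3) + 0.5136·3 + (-0.8121)·(-3) + 0.1958·2 + 0.1958·4 = 5.1326.
u_3 = w_3 + 1.1717·e_1 − 5.1326·e_2 = (-3.4906, -0.2462, 0.5581, 0.5374, 2.5374).
r_{33} = ‖u_3‖ = 4.3913.

r_{33} = 4.3913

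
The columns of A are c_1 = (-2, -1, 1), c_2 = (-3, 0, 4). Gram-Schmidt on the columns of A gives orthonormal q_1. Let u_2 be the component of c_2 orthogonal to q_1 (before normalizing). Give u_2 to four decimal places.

c_1 = (-2, -1, 1); ‖c_1‖ = 2.4495, so q_1 = (-0.8165, -0.4082, 0.4082).
q_1·c_2 = (-0.8165)·(-3) + (-0.4082)·0 + 0.4082·4 = 4.0825.
u_2 = c_2 − 4.0825·q_1 = (0.3333, 1.6667, 2.3333).

u_2 = (0.3333, 1.6667, 2.3333)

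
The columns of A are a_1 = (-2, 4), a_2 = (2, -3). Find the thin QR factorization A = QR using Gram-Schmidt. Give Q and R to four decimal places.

q_1 = a_1/‖a_1‖ = (-2, 4)/4.4721 = (-0.4472, 0.8944).
r_{12} = q_1·a_2 = -3.5777.
u_2 = a_2 + 3.5777·q_1 = (0.4000, 0.2000).
‖u_2‖ = 0.4472, so q_2 = (0.8944, 0.4472).

Q = [[-0.4472, 0.8944], [0.8944, 0.4472]], R = [[4.4721, -3.5777], [0.0000, 0.4472]]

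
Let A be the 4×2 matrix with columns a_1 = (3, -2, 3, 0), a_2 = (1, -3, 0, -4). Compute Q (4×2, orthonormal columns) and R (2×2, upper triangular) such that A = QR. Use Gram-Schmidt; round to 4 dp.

e_1 = a_1/‖a_1‖ = (3, -2, 3, 0)/4.6904 = (0.6396, -0.4264, 0.6396, 0.0000).
r_{12} = e_1·a_2 = 1.9188.
u_2 = a_2 − 1.9188·e_1 = (-0.2273, -2.1818, -1.2273, -4.0000).
‖u_2‖ = 4.7242, so e_2 = (-0.0481, -0.4618, -0.2598, -0.8467).

Q = [[0.6396, -0.0481], [-0.4264, -0.4618], [0.6396, -0.2598], [0.0000, -0.8467]], R = [[4.6904, 1.9188], [0.0000, 4.7242]]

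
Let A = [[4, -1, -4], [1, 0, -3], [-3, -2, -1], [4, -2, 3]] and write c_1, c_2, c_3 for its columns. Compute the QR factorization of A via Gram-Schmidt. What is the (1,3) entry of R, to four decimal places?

r_{13} = -0.6172

c_1 = (4, 1, -3, 4); ‖c_1‖ = 6.4807, so e_1 = (0.6172, 0.1543, -0.4629, 0.6172).
r_{13} = e_1·c_3 = -0.6172.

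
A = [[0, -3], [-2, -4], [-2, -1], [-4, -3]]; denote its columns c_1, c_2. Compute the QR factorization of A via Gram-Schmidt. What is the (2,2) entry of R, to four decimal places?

r_{22} = 3.8514

e_1 = c_1/‖c_1‖ = (0, -2, -2, -4)/4.8990 = (0.0000, -0.4082, -0.4082, -0.8165).
r_{12} = e_1·c_2 = 4.4907.
u_2 = c_2 − 4.4907·e_1 = (-3.0000, -2.1667, 0.8333, 0.6667).
r_{22} = ‖u_2‖ = 3.8514.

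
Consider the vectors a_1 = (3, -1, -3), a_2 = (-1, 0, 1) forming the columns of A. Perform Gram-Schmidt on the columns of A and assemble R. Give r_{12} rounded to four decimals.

r_{12} = -1.3765

a_1 = (3, -1, -3); ‖a_1‖ = 4.3589, so q_1 = (0.6882, -0.2294, -0.6882).
r_{12} = q_1·a_2 = -1.3765.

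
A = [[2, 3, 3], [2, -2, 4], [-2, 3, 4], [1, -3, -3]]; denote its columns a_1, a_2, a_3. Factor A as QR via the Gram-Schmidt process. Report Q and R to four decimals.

Q = [[0.5547, 0.7813, -0.1857], [0.5547, -0.1769, 0.8081], [-0.5547, 0.3685, 0.5203], [0.2774, -0.4717, -0.2041]], R = [[3.6056, -1.9415, 0.8321], [0.0000, 5.2183, 4.5255], [0.0000, 0.0000, 5.3691]]

a_1 = (2, 2, -2, 1); ‖a_1‖ = 3.6056, so e_1 = (0.5547, 0.5547, -0.5547, 0.2774).
e_1·a_2 = 0.5547·3 + 0.5547·(-2) + (-0.5547)·3 + 0.2774·(-3) = -1.9415.
u_2 = a_2 + 1.9415·e_1 = (4.0769, -0.9231, 1.9231, -2.4615).
‖u_2‖ = 5.2183, so e_2 = (0.7813, -0.1769, 0.3685, -0.4717).
e_1·a_3 = 0.5547·3 + 0.5547·4 + (-0.5547)·4 + 0.2774·(-3) = 0.8321; e_2·a_3 = 0.7813·3 + (-0.1769)·4 + 0.3685·4 + (-0.4717)·(-3) = 4.5255.
u_3 = a_3 − 0.8321·e_1 − 4.5255·e_2 = (-0.9972, 4.3390, 2.7938, -1.0960).
‖u_3‖ = 5.3691, so e_3 = (-0.1857, 0.8081, 0.5203, -0.2041).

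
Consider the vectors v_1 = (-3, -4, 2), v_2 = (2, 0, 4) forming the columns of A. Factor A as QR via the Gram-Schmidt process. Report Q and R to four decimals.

Q = [[-0.5571, 0.4952], [-0.7428, 0.0619], [0.3714, 0.8666]], R = [[5.3852, 0.3714], [0.0000, 4.4567]]

q_1 = v_1/‖v_1‖ = (-3, -4, 2)/5.3852 = (-0.5571, -0.7428, 0.3714).
r_{12} = q_1·v_2 = 0.3714.
u_2 = v_2 − 0.3714·q_1 = (2.2069, 0.2759, 3.8621).
‖u_2‖ = 4.4567, so q_2 = (0.4952, 0.0619, 0.8666).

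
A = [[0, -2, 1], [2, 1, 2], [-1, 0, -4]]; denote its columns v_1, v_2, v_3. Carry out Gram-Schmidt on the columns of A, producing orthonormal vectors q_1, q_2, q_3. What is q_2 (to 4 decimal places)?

v_1 = (0, 2, -1); ‖v_1‖ = 2.2361, so q_1 = (0.0000, 0.8944, -0.4472).
q_1·v_2 = 0.0000·(-2) + 0.8944·1 + (-0.4472)·0 = 0.8944.
u_2 = v_2 − 0.8944·q_1 = (-2.0000, 0.2000, 0.4000).
‖u_2‖ = 2.0494, so q_2 = (-0.9759, 0.0976, 0.1952).

q_2 = (-0.9759, 0.0976, 0.1952)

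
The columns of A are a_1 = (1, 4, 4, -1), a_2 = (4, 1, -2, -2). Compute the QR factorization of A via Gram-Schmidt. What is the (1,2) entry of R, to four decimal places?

a_1 = (1, 4, 4, -1); ‖a_1‖ = 5.8310, so q_1 = (0.1715, 0.6860, 0.6860, -0.1715).
r_{12} = q_1·a_2 = 0.3430.

r_{12} = 0.3430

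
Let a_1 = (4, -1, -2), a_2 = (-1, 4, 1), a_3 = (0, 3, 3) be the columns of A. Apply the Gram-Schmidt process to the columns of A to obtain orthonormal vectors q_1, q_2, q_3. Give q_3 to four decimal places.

a_1 = (4, -1, -2); ‖a_1‖ = 4.5826, so q_1 = (0.8729, -0.2182, -0.4364).
q_1·a_2 = 0.8729·(-1) + (-0.2182)·4 + (-0.4364)·1 = -2.1822.
u_2 = a_2 + 2.1822·q_1 = (0.9048, 3.5238, 0.0476).
‖u_2‖ = 3.6384, so q_2 = (0.2487, 0.9685, 0.0131).
q_1·a_3 = 0.8729·0 + (-0.2182)·3 + (-0.4364)·3 = -1.9640; q_2·a_3 = 0.2487·0 + 0.9685·3 + 0.0131·3 = 2.9448.
u_3 = a_3 + 1.9640·q_1 − 2.9448·q_2 = (0.9820, -0.2806, 2.1043).
‖u_3‖ = 2.3391, so q_3 = (0.4198, -0.1200, 0.8996).

q_3 = (0.4198, -0.1200, 0.8996)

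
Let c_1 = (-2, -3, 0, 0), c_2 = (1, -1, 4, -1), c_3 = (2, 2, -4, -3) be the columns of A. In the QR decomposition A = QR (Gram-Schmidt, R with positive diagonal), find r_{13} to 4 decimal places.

r_{13} = -2.7735

c_1 = (-2, -3, 0, 0); ‖c_1‖ = 3.6056, so e_1 = (-0.5547, -0.8321, 0.0000, 0.0000).
r_{13} = e_1·c_3 = -2.7735.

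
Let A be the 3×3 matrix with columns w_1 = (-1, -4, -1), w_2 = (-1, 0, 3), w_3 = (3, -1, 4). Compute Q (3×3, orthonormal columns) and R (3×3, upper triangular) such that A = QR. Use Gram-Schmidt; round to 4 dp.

Q = [[-0.2357, -0.3553, 0.9045], [-0.9428, -0.1421, -0.3015], [-0.2357, 0.9239, 0.3015]], R = [[4.2426, -0.4714, -0.7071], [0.0000, 3.1269, 2.7716], [0.0000, 0.0000, 4.2212]]

w_1 = (-1, -4, -1); ‖w_1‖ = 4.2426, so q_1 = (-0.2357, -0.9428, -0.2357).
q_1·w_2 = (-0.2357)·(-1) + (-0.9428)·0 + (-0.2357)·3 = -0.4714.
u_2 = w_2 + 0.4714·q_1 = (-1.1111, -0.4444, 2.8889).
‖u_2‖ = 3.1269, so q_2 = (-0.3553, -0.1421, 0.9239).
q_1·w_3 = (-0.2357)·3 + (-0.9428)·(-1) + (-0.2357)·4 = -0.7071; q_2·w_3 = (-0.3553)·3 + (-0.1421)·(-1) + 0.9239·4 = 2.7716.
u_3 = w_3 + 0.7071·q_1 − 2.7716·q_2 = (3.8182, -1.2727, 1.2727).
‖u_3‖ = 4.2212, so q_3 = (0.9045, -0.3015, 0.3015).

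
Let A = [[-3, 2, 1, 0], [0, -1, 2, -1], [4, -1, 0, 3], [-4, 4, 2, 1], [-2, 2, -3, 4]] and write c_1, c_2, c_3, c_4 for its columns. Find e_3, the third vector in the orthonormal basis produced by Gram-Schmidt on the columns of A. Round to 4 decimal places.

c_1 = (-3, 0, 4, -4, -2); ‖c_1‖ = 6.7082, so e_1 = (-0.4472, 0.0000, 0.5963, -0.5963, -0.2981).
e_1·c_2 = (-0.4472)·2 + 0.0000·(-1) + 0.5963·(-1) + (-0.5963)·4 + (-0.2981)·2 = -4.4721.
u_2 = c_2 + 4.4721·e_1 = (0.0000, -1.0000, 1.6667, 1.3333, 0.6667).
‖u_2‖ = 2.4495, so e_2 = (0.0000, -0.4082, 0.6804, 0.5443, 0.2722).
e_1·c_3 = (-0.4472)·1 + 0.0000·2 + 0.5963·0 + (-0.5963)·2 + (-0.2981)·(-3) = -0.7454; e_2·c_3 = 0.0000·1 + (-0.4082)·2 + 0.6804·0 + 0.5443·2 + 0.2722·(-3) = -0.5443.
u_3 = c_3 + 0.7454·e_1 + 0.5443·e_2 = (0.6667, 1.7778, 0.8148, 1.8519, -3.0741).
‖u_3‖ = 4.1410, so e_3 = (0.1610, 0.4293, 0.1968, 0.4472, -0.7423).

e_3 = (0.1610, 0.4293, 0.1968, 0.4472, -0.7423)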